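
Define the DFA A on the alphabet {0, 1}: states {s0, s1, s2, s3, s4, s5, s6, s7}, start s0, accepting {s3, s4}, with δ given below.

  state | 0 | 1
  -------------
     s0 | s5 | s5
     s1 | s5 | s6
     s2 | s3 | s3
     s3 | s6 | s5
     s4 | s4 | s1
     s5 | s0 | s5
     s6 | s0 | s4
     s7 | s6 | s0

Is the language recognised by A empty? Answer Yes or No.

Yes

The states reachable from the start state are {s0, s5}.
None of the accepting states {s3, s4} is reachable, so no string is accepted and L(A) = ∅.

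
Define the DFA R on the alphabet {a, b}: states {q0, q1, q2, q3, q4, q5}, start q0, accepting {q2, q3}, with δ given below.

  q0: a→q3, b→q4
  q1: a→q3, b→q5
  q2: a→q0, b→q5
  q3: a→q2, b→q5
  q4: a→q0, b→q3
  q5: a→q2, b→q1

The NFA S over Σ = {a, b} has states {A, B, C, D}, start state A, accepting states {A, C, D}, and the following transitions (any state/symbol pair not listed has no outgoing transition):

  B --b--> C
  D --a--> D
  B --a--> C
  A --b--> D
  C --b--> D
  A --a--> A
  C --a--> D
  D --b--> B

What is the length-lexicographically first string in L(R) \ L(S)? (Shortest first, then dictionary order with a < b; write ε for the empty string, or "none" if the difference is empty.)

bb

The string bb is accepted by R but not by S.
No shorter string lies in the difference, and bb is the lexicographically first length-2 string in L(R) \ L(S).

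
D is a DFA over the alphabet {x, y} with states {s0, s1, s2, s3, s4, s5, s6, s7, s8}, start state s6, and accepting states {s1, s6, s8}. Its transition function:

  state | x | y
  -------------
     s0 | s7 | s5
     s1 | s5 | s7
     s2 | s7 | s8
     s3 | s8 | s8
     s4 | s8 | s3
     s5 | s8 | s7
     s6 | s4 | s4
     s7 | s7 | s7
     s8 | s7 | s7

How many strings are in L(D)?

The useful subgraph on states {s3, s4, s6, s8} is acyclic, so L(D) is finite; the longest accepting path visits 4 useful states, giving maximum string length 3.
Counting accepting paths from s6 by length: 1 of length 0, 2 of length 2, 4 of length 3. Total 7.

7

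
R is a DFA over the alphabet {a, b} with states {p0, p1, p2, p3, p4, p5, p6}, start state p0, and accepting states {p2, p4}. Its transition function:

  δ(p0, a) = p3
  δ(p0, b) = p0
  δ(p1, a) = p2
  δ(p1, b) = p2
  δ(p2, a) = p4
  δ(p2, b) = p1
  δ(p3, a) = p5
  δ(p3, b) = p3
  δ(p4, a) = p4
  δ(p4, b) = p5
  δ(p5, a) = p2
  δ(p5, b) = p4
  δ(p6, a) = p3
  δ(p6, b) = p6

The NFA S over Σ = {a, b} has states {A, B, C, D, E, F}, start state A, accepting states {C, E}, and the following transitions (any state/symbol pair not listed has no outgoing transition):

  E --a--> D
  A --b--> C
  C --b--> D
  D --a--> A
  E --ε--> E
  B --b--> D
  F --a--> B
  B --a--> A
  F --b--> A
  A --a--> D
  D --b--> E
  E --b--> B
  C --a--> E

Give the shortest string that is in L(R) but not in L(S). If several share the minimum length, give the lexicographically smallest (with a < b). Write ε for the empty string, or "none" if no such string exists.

aaa

The string aaa is accepted by R but not by S.
No shorter string lies in the difference, and aaa is the lexicographically first length-3 string in L(R) \ L(S).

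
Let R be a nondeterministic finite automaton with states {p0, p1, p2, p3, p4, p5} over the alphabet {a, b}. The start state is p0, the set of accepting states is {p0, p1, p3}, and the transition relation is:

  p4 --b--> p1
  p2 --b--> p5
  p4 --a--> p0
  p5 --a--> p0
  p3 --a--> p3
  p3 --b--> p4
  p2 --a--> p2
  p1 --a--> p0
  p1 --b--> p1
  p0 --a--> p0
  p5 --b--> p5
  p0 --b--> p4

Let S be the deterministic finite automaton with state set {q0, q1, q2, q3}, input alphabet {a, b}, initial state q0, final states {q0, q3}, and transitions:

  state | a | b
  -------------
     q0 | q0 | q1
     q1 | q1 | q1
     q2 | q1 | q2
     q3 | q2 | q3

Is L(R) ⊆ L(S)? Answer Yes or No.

No

The string ba is in L(R) but not in L(S).
So L(R) ⊄ L(S).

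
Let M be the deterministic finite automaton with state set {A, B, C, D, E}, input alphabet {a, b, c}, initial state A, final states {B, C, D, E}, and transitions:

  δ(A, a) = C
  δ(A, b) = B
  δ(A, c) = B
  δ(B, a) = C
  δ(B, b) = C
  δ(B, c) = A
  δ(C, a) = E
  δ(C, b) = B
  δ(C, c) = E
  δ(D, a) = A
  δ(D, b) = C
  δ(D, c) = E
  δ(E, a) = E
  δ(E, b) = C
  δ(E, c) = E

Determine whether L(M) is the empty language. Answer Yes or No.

The string a is accepted: the run A → C ends in the accepting state C.
Since at least one string is accepted, L(M) is not empty.

No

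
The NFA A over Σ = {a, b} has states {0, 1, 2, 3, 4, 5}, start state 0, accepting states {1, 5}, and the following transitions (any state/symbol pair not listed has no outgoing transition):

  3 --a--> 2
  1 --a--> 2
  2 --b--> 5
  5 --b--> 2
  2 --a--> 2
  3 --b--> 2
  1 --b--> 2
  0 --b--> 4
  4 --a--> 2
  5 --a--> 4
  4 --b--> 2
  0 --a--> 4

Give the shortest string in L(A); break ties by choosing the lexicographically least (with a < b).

aab

A breadth-first search from 0 reaches an accepting state first via the path 0 → 4 → 2 → 5 on input aab.
No string of length < 3 is accepted (BFS exhausts all shorter strings without reaching an accepting state), and aab is the lexicographically least accepting string of length 3.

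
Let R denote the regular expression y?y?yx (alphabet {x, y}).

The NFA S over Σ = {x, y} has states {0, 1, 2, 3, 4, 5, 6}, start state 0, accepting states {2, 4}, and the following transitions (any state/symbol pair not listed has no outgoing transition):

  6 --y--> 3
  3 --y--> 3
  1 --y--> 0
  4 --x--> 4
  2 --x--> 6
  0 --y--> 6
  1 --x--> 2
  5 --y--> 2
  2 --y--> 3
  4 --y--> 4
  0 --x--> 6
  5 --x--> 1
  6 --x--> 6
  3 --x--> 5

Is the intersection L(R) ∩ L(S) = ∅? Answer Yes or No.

Converting the expression R to a DFA (subset construction, then merging equivalent states) gives the minimal DFA with states {r0, r1, r2, r3, r4, r5}, start state r0, accepting states {r3} and transitions r0: x→r1, y→r2; r1: x→r1, y→r1; r2: x→r3, y→r4; r3: x→r1, y→r1; r4: x→r3, y→r5; r5: x→r3, y→r1.
Exploring the product automaton R × S from the start pair (r0, 0), following both machines on each input symbol, reaches 12 state pairs: (r0, 0), (r1, 6), (r2, 6), (r1, 3), (r3, 6), (r4, 3), (r1, 5), (r3, 5), (r5, 3), (r1, 1), (r1, 2), (r1, 0).
R accepts in {r3} and S accepts in {2, 4}; no reachable pair has both components accepting, so no string drives both machines to acceptance simultaneously and L(R) ∩ L(S) = ∅.
So no string is accepted by both, and the intersection is empty.

Yes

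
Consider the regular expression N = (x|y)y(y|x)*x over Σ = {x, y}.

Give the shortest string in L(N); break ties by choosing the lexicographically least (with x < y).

By inspection of the expression, no string of length less than 3 matches, and xyx is the lexicographically first match of length 3.

xyx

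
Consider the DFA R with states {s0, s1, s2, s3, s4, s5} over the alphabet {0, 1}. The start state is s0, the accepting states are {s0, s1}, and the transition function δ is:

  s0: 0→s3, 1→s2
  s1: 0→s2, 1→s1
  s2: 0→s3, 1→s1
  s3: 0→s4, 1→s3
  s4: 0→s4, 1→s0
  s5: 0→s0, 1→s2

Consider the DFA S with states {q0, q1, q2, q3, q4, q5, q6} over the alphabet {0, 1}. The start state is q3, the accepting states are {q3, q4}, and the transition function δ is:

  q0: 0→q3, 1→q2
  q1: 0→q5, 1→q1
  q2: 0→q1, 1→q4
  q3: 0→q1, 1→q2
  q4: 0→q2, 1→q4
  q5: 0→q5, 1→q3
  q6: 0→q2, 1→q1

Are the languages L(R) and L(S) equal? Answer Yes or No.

Yes

Exploring the product automaton R × S from the start pair (s0, q3), following both machines on each input symbol, reaches 5 state pairs: (s0, q3), (s3, q1), (s2, q2), (s4, q5), (s1, q4).
R accepts in {s0, s1} and S accepts in {q3, q4}. In every reachable pair the two components are either both accepting — (s0, q3), (s1, q4) — or both non-accepting, so no string is accepted by exactly one of the machines: L(R) \ L(S) and L(S) \ L(R) are both empty.
Hence every string is accepted by R iff it is accepted by S, and the two languages coincide.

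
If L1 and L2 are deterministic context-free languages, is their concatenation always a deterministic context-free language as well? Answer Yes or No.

No

Take L₁ = {ε, c} (finite, hence regular and DCFL) and L₂ = {c aⁿbⁿ : n≥0} ∪ {cc aⁿb²ⁿ : n≥0} (a DCFL: the number of leading c's tells the DPDA whether to pop one stack symbol per b or per two b's). Then L₁L₂ ∩ cca⁺b* = {cc aⁿbⁿ : n≥1} ∪ {cc aⁿb²ⁿ : n≥1}. If L₁L₂ were a DCFL, so would be this intersection with a regular set, and a DPDA for it started from its configuration after reading cc would accept {aⁿbⁿ : n≥1} ∪ {aⁿb²ⁿ : n≥1}, which no deterministic PDA accepts (a DPDA for it would have a single run on aⁿb²ⁿ, accepting after the prefix aⁿbⁿ and accepting again after n more b's; an ordinary PDA that simulates it on a's and b's and, at any moment when it is accepting, may switch to reading only a fresh letter d while feeding each d to the simulation as a b, would accept aⁱbʲdᵏ (k≥1) exactly when both aⁱbʲ and aⁱbʲ⁺ᵏ are in the language, i.e. its language intersected with the regular set a*b*d⁺ would be exactly {aⁿbⁿdⁿ : n≥1} — impossible, since context-free languages are closed under intersection with regular sets and {aⁿbⁿdⁿ} is not context-free). Hence L₁L₂ is not a DCFL.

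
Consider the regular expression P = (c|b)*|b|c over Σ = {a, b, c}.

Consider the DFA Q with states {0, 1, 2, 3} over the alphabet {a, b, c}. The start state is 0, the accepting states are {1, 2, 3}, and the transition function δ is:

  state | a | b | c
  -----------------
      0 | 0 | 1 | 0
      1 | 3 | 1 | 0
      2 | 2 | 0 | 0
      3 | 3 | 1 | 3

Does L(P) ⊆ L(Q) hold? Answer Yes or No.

The empty string ε is in L(P) but not in L(Q).
So L(P) ⊄ L(Q).

No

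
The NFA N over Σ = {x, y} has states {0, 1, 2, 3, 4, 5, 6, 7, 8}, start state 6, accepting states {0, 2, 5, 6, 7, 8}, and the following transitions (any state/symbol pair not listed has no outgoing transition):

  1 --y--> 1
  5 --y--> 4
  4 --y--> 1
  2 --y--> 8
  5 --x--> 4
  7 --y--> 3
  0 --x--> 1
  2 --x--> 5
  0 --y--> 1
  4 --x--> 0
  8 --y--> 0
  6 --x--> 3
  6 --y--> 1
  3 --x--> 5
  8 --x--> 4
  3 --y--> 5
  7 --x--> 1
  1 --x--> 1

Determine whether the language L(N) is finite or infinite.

finite

The useful states (reachable from 6 and able to reach an accepting state) are {0, 3, 4, 5, 6}.
Restricted to these states the transition graph has no cycle, so every accepting path has bounded length and L is finite.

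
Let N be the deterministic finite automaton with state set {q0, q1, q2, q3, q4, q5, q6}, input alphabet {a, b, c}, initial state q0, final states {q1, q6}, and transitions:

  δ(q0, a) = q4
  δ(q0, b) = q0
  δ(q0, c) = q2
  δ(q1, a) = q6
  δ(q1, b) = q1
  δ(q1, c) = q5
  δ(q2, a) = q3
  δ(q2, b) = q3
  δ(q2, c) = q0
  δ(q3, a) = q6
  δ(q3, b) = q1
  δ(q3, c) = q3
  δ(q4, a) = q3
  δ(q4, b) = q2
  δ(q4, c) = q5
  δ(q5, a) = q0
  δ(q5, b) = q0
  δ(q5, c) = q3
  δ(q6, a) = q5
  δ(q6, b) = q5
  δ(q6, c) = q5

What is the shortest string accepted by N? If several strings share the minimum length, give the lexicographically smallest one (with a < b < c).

A breadth-first search from q0 reaches an accepting state first via the path q0 → q4 → q3 → q6 on input aaa.
No string of length < 3 is accepted (BFS exhausts all shorter strings without reaching an accepting state), and aaa is the lexicographically least accepting string of length 3.

aaa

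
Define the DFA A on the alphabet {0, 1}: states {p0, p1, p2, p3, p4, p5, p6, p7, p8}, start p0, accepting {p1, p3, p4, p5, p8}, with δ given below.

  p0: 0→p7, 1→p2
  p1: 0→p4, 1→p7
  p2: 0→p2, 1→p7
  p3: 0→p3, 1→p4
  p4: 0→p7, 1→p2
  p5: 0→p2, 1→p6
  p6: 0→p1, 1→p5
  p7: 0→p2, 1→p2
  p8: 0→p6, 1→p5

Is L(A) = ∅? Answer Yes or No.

Yes

The states reachable from the start state are {p0, p2, p7}.
None of the accepting states {p1, p3, p4, p5, p8} is reachable, so no string is accepted and L(A) = ∅.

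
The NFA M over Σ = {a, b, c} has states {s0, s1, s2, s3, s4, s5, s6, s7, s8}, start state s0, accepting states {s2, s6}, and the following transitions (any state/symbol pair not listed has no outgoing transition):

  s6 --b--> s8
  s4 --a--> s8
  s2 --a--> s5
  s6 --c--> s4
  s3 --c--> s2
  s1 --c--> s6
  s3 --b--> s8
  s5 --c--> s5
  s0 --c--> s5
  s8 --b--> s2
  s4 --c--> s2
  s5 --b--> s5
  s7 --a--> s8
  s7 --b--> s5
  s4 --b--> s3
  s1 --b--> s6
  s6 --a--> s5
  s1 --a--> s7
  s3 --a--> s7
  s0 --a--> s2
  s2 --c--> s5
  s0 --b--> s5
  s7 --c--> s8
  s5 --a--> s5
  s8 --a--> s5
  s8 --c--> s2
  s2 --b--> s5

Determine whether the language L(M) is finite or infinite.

finite

The useful states (reachable from s0 and able to reach an accepting state) are {s0, s2}.
Restricted to these states the transition graph has no cycle, so every accepting path has bounded length and L is finite.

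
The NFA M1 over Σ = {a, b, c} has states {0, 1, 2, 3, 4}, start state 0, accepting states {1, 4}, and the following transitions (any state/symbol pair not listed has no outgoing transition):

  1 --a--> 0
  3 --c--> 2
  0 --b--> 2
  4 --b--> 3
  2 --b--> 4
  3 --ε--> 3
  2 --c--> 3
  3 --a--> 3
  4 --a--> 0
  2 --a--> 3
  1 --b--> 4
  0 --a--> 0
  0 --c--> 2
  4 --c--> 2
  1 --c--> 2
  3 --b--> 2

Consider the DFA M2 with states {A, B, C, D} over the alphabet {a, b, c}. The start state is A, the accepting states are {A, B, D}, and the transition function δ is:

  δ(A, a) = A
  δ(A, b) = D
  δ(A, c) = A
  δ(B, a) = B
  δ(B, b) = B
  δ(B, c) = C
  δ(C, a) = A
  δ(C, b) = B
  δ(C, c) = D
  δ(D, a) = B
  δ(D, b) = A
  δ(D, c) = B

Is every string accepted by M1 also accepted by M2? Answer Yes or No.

Exploring the product automaton M1 × M2 from the start pair (0, A), following both machines on each input symbol, reaches 13 state pairs: (0, A), (2, D), (2, A), (3, B), (4, A), (3, A), (4, D), (2, B), (2, C), (3, D), (0, B), (4, B), (3, C).
M1 accepts in {1, 4} and M2 accepts in {A, B, D}. The reachable pairs whose M1-component is accepting are (4, A), (4, D), (4, B); in each of them the M2-component is accepting too, so the product for L(M1) \ L(M2) (M1-component accepting, M2-component rejecting) has no reachable accepting pair and the difference is empty.
Hence every string in L(M1) is also in L(M2).

Yes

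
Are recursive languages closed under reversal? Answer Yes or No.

Yes

Reverse the input on the tape and then run the decider for L; this halts and accepts exactly Lᴿ.
So the recursive languages are closed under reversal.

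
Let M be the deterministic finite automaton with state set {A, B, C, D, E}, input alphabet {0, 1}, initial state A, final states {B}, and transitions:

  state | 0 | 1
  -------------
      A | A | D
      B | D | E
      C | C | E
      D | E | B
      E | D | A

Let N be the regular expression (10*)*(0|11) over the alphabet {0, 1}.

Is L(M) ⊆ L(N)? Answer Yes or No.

The string 011 is in L(M) but not in L(N).
So L(M) ⊄ L(N).

No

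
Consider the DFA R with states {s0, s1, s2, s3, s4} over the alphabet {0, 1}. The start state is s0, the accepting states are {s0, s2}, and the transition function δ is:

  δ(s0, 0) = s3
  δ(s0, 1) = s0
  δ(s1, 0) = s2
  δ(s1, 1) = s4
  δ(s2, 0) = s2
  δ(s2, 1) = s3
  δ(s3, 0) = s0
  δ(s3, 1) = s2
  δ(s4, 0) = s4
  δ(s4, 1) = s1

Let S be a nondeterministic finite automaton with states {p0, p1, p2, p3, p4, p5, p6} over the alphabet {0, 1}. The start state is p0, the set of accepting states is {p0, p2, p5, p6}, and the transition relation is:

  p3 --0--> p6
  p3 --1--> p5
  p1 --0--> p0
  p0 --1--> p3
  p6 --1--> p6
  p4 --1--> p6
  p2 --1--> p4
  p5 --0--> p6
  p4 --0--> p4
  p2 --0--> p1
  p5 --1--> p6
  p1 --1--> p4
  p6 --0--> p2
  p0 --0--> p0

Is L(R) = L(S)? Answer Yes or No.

No

The string 1 is accepted by R but rejected by S.
So L(R) ≠ L(S).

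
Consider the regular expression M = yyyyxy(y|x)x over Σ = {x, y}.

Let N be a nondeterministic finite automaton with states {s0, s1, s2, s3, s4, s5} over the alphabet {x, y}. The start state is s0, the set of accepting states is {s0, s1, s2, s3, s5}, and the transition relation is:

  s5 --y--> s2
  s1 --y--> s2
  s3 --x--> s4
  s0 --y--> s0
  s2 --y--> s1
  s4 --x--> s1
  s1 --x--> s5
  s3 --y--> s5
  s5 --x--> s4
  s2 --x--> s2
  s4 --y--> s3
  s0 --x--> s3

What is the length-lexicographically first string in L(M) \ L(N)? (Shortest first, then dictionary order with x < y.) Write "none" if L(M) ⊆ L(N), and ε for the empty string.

Converting the expression M to a DFA (subset construction, then merging equivalent states) gives the minimal DFA with states {m0, m1, m2, m3, m4, m5, m6, m7, m8, m9}, start state m0, accepting states {m9} and transitions m0: x→m1, y→m2; m1: x→m1, y→m1; m2: x→m1, y→m3; m3: x→m1, y→m4; m4: x→m1, y→m5; m5: x→m6, y→m1; m6: x→m1, y→m7; m7: x→m8, y→m8; m8: x→m9, y→m1; m9: x→m1, y→m1.
Exploring the product automaton M × N from the start pair (m0, s0), following both machines on each input symbol, reaches 17 state pairs: (m0, s0), (m1, s3), (m2, s0), (m1, s4), (m1, s5), (m3, s0), (m1, s1), (m1, s2), (m4, s0), (m5, s0), (m6, s3), (m1, s0), (m7, s5), (m8, s4), (m8, s2), (m9, s1), (m9, s2).
M accepts in {m9} and N accepts in {s0, s1, s2, s3, s5}. The reachable pairs whose M-component is accepting are (m9, s1), (m9, s2); in each of them the N-component is accepting too, so the product for L(M) \ L(N) (M-component accepting, N-component rejecting) has no reachable accepting pair and the difference is empty.
So every string accepted by M is also accepted by N: L(M) \ L(N) = ∅ and there is no such string.

none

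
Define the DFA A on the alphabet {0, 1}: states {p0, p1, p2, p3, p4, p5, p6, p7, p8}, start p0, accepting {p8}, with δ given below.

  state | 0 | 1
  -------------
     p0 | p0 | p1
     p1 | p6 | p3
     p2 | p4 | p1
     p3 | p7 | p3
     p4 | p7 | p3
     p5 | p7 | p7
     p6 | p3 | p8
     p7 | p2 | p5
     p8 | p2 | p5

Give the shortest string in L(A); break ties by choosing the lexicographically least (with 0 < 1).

A breadth-first search from p0 reaches an accepting state first via the path p0 → p1 → p6 → p8 on input 101.
No string of length < 3 is accepted (BFS exhausts all shorter strings without reaching an accepting state), and 101 is the lexicographically least accepting string of length 3.

101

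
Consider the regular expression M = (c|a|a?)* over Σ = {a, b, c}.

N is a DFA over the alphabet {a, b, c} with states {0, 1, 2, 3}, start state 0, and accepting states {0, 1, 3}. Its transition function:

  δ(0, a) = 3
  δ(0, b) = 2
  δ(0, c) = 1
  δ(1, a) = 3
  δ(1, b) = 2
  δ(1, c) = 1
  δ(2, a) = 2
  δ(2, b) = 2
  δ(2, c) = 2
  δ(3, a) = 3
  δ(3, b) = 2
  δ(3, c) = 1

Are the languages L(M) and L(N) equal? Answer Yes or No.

Converting the expression M to a DFA (subset construction, then merging equivalent states) gives the minimal DFA with states {m0, m1}, start state m0, accepting states {m0} and transitions m0: a→m0, b→m1, c→m0; m1: a→m1, b→m1, c→m1.
Exploring the product automaton M × N from the start pair (m0, 0), following both machines on each input symbol, reaches 4 state pairs: (m0, 0), (m0, 3), (m1, 2), (m0, 1).
M accepts in {m0} and N accepts in {0, 1, 3}. In every reachable pair the two components are either both accepting — (m0, 0), (m0, 3), (m0, 1) — or both non-accepting, so no string is accepted by exactly one of the machines: L(M) \ L(N) and L(N) \ L(M) are both empty.
Hence every string is accepted by M iff it is accepted by N, and the two languages coincide.

Yes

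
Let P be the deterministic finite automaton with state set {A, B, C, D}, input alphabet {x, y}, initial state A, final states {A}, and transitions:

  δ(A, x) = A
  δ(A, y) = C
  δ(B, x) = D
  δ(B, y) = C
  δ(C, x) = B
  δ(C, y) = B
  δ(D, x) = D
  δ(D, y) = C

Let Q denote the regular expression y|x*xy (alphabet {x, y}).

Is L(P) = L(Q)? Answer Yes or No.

The empty string ε is accepted by P but rejected by Q.
So L(P) ≠ L(Q).

No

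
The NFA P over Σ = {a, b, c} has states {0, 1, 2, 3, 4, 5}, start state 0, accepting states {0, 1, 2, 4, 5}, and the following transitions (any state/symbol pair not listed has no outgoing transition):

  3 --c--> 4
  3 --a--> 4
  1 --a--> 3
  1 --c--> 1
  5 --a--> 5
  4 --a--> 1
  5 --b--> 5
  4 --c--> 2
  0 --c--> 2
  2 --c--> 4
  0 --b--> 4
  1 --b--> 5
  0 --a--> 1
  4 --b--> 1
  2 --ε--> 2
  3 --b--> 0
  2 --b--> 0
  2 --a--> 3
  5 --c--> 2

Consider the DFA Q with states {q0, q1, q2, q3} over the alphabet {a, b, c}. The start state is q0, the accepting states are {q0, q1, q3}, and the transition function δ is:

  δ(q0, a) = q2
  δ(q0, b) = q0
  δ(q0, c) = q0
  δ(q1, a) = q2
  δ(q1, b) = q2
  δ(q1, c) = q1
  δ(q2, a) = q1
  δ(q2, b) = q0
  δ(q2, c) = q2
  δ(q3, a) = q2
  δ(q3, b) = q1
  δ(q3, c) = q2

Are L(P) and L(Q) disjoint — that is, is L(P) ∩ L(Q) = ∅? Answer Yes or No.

The empty string ε is accepted by both P and Q.
Hence L(P) ∩ L(Q) ≠ ∅.

No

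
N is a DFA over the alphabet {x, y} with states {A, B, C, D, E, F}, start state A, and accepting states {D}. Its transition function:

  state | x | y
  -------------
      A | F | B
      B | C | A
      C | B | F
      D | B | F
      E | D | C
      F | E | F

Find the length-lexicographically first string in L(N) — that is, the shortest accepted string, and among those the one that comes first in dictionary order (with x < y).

xxx

A breadth-first search from A reaches an accepting state first via the path A → F → E → D on input xxx.
No string of length < 3 is accepted (BFS exhausts all shorter strings without reaching an accepting state), and xxx is the lexicographically least accepting string of length 3.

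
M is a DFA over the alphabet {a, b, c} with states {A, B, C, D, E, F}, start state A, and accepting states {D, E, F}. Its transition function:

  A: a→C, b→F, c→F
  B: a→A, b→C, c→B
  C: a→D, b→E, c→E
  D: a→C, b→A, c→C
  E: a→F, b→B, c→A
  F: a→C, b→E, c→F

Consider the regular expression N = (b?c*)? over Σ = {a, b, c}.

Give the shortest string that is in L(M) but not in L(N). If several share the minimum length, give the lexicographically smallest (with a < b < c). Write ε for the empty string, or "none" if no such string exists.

aa

The string aa is accepted by M but not by N.
No shorter string lies in the difference, and aa is the lexicographically first length-2 string in L(M) \ L(N).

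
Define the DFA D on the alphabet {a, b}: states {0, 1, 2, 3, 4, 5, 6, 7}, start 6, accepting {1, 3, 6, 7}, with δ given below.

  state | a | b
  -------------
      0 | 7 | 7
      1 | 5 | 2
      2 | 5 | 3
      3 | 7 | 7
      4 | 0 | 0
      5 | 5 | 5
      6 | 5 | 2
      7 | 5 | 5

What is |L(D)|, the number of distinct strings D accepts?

The useful subgraph on states {2, 3, 6, 7} is acyclic, so L(D) is finite; the longest accepting path visits 4 useful states, giving maximum string length 3.
Counting accepting paths from 6 by length: 1 of length 0, 1 of length 2, 2 of length 3. Total 4.

4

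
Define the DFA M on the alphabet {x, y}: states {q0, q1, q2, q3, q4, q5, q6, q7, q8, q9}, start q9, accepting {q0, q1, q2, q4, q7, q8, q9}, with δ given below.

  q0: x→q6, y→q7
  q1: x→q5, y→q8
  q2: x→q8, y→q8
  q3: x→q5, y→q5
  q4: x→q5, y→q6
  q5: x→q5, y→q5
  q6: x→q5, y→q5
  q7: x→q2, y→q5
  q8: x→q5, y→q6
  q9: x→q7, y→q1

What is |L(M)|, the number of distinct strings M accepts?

7

The useful subgraph on states {q1, q2, q7, q8, q9} is acyclic, so L(M) is finite; the longest accepting path visits 4 useful states, giving maximum string length 3.
Counting accepting paths from q9 by length: 1 of length 0, 2 of length 1, 2 of length 2, 2 of length 3. Total 7.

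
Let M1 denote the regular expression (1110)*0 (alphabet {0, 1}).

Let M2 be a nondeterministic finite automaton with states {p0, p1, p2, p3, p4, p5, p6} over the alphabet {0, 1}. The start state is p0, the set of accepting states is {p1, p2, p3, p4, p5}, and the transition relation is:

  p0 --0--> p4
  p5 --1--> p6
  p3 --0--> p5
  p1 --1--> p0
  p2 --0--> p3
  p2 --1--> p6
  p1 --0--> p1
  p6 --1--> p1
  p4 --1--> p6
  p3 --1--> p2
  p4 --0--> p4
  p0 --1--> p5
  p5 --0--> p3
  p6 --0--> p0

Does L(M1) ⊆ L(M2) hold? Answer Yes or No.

Yes

Converting the expression M1 to a DFA (subset construction, then merging equivalent states) gives the minimal DFA with states {r0, r1, r2, r3, r4, r5}, start state r0, accepting states {r1} and transitions r0: 0→r1, 1→r2; r1: 0→r3, 1→r3; r2: 0→r3, 1→r4; r3: 0→r3, 1→r3; r4: 0→r3, 1→r5; r5: 0→r0, 1→r3.
Exploring the product automaton M1 × M2 from the start pair (r0, p0), following both machines on each input symbol, reaches 17 state pairs: (r0, p0), (r1, p4), (r2, p5), (r3, p4), (r3, p6), (r3, p3), (r4, p6), (r3, p0), (r3, p1), (r3, p5), (r3, p2), (r5, p1), (r0, p1), (r1, p1), (r2, p0), (r4, p5), (r5, p6).
M1 accepts in {r1} and M2 accepts in {p1, p2, p3, p4, p5}. The reachable pairs whose M1-component is accepting are (r1, p4), (r1, p1); in each of them the M2-component is accepting too, so the product for L(M1) \ L(M2) (M1-component accepting, M2-component rejecting) has no reachable accepting pair and the difference is empty.
Hence every string in L(M1) is also in L(M2).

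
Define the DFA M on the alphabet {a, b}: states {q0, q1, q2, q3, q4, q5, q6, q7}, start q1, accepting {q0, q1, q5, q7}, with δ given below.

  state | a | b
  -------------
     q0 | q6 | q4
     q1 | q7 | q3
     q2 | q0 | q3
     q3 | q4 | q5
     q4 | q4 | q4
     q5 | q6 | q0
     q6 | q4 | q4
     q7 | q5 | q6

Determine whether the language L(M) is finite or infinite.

The useful states (reachable from q1 and able to reach an accepting state) are {q0, q1, q3, q5, q7}.
Restricted to these states the transition graph has no cycle, so every accepting path has bounded length and L is finite.

finite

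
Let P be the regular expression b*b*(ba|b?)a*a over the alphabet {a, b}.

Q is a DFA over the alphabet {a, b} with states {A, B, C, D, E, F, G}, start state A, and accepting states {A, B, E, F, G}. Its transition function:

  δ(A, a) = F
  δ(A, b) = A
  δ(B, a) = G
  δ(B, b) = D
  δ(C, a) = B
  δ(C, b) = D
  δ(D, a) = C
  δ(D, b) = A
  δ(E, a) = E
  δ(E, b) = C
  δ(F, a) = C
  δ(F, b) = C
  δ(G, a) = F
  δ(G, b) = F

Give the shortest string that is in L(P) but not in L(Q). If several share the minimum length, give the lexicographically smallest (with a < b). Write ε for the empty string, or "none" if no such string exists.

aa

The string aa is accepted by P but not by Q.
No shorter string lies in the difference, and aa is the lexicographically first length-2 string in L(P) \ L(Q).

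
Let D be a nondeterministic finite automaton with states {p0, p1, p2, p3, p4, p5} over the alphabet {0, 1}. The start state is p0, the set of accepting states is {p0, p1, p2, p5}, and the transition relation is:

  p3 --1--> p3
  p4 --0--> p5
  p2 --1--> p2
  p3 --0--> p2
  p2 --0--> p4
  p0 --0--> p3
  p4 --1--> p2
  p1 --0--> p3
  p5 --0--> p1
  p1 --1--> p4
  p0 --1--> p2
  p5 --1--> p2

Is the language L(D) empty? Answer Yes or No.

The empty string ε is accepted: the run p0 ends in the accepting state p0.
Since at least one string is accepted, L(D) is not empty.

No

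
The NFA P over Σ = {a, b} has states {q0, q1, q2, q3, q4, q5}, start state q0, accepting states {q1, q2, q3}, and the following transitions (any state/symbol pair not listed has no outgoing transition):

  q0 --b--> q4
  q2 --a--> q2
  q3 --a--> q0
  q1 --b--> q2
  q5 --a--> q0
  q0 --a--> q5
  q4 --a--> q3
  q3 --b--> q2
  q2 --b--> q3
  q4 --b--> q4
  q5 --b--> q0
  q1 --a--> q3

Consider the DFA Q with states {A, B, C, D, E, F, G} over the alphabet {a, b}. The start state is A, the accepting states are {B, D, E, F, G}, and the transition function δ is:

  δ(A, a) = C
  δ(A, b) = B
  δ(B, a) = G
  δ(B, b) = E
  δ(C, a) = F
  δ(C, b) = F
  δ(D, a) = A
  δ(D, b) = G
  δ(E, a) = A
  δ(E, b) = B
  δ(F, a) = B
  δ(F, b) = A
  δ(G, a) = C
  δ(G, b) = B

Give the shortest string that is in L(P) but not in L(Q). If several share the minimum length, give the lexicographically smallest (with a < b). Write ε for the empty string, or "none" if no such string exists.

The string bba is accepted by P but not by Q.
No shorter string lies in the difference, and bba is the lexicographically first length-3 string in L(P) \ L(Q).

bba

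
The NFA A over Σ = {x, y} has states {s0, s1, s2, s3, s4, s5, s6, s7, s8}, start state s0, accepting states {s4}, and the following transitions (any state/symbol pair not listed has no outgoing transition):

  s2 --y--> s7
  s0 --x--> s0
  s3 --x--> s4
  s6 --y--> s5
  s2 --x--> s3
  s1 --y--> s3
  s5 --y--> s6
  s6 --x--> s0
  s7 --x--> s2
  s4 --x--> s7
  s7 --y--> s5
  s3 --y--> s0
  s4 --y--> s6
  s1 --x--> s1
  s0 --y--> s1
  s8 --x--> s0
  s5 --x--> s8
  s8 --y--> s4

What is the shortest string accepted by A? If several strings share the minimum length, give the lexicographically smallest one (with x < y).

yyx

A breadth-first search from s0 reaches an accepting state first via the path s0 → s1 → s3 → s4 on input yyx.
No string of length < 3 is accepted (BFS exhausts all shorter strings without reaching an accepting state), and yyx is the lexicographically least accepting string of length 3.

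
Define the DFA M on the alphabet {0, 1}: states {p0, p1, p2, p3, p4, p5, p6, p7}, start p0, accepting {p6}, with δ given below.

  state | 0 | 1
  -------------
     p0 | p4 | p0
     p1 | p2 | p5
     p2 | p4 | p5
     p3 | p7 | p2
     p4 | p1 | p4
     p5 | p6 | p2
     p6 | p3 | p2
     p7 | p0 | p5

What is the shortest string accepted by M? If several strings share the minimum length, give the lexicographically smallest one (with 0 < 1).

A breadth-first search from p0 reaches an accepting state first via the path p0 → p4 → p1 → p5 → p6 on input 0010.
No string of length < 4 is accepted (BFS exhausts all shorter strings without reaching an accepting state), and 0010 is the lexicographically least accepting string of length 4.

0010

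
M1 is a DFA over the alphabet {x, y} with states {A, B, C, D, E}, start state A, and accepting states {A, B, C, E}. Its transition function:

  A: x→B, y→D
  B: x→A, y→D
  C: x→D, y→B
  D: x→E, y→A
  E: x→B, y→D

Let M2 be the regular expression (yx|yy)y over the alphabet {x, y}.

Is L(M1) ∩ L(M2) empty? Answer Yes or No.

Converting the expression M2 to a DFA (subset construction, then merging equivalent states) gives the minimal DFA with states {r0, r1, r2, r3, r4}, start state r0, accepting states {r4} and transitions r0: x→r1, y→r2; r1: x→r1, y→r1; r2: x→r3, y→r3; r3: x→r1, y→r4; r4: x→r1, y→r1.
Exploring the product automaton M1 × M2 from the start pair (A, r0), following both machines on each input symbol, reaches 9 state pairs: (A, r0), (B, r1), (D, r2), (A, r1), (D, r1), (E, r3), (A, r3), (E, r1), (D, r4).
M1 accepts in {A, B, C, E} and M2 accepts in {r4}; no reachable pair has both components accepting, so no string drives both machines to acceptance simultaneously and L(M1) ∩ L(M2) = ∅.
So no string is accepted by both, and the intersection is empty.

Yes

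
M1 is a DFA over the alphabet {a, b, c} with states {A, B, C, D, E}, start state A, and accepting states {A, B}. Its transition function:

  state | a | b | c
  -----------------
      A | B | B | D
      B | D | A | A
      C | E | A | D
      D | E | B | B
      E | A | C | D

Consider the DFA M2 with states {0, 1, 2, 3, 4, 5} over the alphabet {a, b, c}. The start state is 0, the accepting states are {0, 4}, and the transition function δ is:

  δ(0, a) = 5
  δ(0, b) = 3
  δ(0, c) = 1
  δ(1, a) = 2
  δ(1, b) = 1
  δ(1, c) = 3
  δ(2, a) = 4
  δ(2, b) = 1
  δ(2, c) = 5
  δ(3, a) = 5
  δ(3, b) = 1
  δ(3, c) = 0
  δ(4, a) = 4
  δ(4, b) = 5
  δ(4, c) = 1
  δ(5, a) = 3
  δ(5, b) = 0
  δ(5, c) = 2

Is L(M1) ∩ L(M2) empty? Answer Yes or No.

The empty string ε is accepted by both M1 and M2.
Hence L(M1) ∩ L(M2) ≠ ∅.

No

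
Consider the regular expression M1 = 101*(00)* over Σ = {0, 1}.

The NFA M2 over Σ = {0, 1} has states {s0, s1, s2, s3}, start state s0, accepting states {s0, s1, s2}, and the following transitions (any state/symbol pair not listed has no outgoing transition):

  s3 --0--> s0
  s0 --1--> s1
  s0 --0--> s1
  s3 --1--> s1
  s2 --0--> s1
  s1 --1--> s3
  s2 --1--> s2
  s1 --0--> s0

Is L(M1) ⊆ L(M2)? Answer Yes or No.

The string 1011 is in L(M1) but not in L(M2).
So L(M1) ⊄ L(M2).

No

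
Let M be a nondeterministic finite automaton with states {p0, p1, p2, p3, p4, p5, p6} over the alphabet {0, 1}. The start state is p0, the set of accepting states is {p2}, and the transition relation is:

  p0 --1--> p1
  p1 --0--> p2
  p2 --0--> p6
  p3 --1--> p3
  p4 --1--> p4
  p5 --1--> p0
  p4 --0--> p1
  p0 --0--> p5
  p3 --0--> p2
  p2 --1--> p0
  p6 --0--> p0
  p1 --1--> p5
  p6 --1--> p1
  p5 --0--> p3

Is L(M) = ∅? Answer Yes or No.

The string 10 is accepted: the run p0 → p1 → p2 ends in the accepting state p2.
Since at least one string is accepted, L(M) is not empty.

No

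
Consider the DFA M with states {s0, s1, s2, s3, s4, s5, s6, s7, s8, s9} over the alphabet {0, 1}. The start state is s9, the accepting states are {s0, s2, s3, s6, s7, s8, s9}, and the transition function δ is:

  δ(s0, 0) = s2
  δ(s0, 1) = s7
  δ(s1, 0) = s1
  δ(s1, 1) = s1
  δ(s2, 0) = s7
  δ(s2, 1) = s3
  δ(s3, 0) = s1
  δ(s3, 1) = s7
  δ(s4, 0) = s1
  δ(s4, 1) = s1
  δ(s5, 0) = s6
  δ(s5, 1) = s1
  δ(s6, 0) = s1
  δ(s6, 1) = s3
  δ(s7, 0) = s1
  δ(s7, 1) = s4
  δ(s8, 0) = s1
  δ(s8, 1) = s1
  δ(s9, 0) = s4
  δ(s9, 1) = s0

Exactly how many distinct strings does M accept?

The useful subgraph on states {s0, s2, s3, s7, s9} is acyclic, so L(M) is finite; the longest accepting path visits 5 useful states, giving maximum string length 4.
Counting accepting paths from s9 by length: 1 of length 0, 1 of length 1, 2 of length 2, 2 of length 3, 1 of length 4. Total 7.

7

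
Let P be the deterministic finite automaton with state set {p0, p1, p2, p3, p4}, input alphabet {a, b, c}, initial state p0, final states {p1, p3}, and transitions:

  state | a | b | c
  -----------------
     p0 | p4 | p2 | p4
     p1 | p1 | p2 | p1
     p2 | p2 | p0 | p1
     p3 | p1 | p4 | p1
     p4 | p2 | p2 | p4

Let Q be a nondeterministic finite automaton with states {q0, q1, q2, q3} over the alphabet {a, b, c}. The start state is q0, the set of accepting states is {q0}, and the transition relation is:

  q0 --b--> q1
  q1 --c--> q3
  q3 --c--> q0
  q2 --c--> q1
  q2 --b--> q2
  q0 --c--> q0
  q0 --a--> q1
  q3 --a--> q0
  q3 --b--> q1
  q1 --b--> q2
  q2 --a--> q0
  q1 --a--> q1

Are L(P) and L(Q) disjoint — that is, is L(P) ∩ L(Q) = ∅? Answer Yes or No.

The string bca is accepted by both P and Q.
Hence L(P) ∩ L(Q) ≠ ∅.

No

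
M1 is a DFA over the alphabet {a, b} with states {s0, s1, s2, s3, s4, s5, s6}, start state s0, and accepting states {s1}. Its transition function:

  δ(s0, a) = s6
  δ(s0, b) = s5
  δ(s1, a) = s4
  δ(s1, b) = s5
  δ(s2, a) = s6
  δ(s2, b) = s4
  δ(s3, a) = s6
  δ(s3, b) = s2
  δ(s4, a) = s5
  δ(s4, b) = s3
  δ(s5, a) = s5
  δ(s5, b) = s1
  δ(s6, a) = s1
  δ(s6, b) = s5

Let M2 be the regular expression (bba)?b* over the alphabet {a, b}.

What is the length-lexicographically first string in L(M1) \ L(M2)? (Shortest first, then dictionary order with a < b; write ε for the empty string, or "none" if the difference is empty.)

The string aa is accepted by M1 but not by M2.
No shorter string lies in the difference, and aa is the lexicographically first length-2 string in L(M1) \ L(M2).

aa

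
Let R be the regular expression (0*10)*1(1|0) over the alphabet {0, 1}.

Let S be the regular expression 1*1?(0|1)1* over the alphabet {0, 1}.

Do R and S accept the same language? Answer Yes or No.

No

The string 1010 is accepted by R but rejected by S.
So L(R) ≠ L(S).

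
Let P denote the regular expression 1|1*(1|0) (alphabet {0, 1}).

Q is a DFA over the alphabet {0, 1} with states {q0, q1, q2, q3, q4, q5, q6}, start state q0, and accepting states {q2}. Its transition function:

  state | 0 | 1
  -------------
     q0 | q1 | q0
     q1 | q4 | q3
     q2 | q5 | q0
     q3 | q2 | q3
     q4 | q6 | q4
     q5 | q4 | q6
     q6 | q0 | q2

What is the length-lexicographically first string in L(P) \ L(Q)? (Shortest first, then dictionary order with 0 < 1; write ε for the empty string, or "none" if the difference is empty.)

The string 0 is accepted by P but not by Q.
No shorter string lies in the difference, and 0 is the lexicographically first length-1 string in L(P) \ L(Q).

0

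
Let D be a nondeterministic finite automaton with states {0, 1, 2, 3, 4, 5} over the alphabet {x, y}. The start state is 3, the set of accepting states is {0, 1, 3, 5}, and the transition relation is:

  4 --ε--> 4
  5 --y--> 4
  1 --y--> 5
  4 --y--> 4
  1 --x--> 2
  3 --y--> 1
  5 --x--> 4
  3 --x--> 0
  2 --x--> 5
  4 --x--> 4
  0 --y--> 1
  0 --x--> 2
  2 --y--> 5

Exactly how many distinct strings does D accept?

12

The useful subgraph on states {0, 1, 2, 3, 5} is acyclic, so L(D) is finite; the longest accepting path visits 5 useful states, giving maximum string length 4.
Counting accepting paths from 3 by length: 1 of length 0, 2 of length 1, 2 of length 2, 5 of length 3, 2 of length 4. Total 12.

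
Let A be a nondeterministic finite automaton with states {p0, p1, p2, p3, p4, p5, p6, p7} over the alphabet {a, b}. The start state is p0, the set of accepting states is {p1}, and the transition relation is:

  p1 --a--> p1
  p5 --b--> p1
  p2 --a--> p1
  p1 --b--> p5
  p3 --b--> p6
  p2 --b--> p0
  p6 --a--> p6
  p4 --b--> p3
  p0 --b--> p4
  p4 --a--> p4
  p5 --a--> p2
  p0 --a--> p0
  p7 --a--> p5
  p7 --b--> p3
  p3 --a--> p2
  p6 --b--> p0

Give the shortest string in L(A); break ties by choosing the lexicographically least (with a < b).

bbaa

A breadth-first search from p0 reaches an accepting state first via the path p0 → p4 → p3 → p2 → p1 on input bbaa.
No string of length < 4 is accepted (BFS exhausts all shorter strings without reaching an accepting state), and bbaa is the lexicographically least accepting string of length 4.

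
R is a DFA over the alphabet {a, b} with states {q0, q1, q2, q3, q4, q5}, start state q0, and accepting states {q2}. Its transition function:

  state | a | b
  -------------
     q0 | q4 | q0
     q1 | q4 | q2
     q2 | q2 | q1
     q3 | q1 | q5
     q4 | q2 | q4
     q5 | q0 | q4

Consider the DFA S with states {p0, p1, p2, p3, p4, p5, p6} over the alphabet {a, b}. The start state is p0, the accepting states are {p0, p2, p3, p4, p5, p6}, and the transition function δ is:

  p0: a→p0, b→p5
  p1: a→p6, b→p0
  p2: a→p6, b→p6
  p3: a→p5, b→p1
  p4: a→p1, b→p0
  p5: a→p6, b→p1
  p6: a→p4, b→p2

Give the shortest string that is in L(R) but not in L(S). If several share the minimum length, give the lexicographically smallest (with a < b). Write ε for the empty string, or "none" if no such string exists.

aabb

The string aabb is accepted by R but not by S.
No shorter string lies in the difference, and aabb is the lexicographically first length-4 string in L(R) \ L(S).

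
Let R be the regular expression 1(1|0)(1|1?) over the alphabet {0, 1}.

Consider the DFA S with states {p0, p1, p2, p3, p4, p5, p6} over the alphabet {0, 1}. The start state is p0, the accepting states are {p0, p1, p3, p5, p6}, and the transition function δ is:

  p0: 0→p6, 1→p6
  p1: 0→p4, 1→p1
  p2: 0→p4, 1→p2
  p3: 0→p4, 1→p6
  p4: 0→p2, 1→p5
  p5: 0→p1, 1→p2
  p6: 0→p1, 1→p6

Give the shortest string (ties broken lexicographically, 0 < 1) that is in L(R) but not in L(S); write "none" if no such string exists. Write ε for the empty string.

none

Converting the expression R to a DFA (subset construction, then merging equivalent states) gives the minimal DFA with states {r0, r1, r2, r3, r4}, start state r0, accepting states {r3, r4} and transitions r0: 0→r1, 1→r2; r1: 0→r1, 1→r1; r2: 0→r3, 1→r3; r3: 0→r1, 1→r4; r4: 0→r1, 1→r1.
Exploring the product automaton R × S from the start pair (r0, p0), following both machines on each input symbol, reaches 11 state pairs: (r0, p0), (r1, p6), (r2, p6), (r1, p1), (r3, p1), (r3, p6), (r1, p4), (r4, p1), (r4, p6), (r1, p2), (r1, p5).
R accepts in {r3, r4} and S accepts in {p0, p1, p3, p5, p6}. The reachable pairs whose R-component is accepting are (r3, p1), (r3, p6), (r4, p1), (r4, p6); in each of them the S-component is accepting too, so the product for L(R) \ L(S) (R-component accepting, S-component rejecting) has no reachable accepting pair and the difference is empty.
So every string accepted by R is also accepted by S: L(R) \ L(S) = ∅ and there is no such string.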